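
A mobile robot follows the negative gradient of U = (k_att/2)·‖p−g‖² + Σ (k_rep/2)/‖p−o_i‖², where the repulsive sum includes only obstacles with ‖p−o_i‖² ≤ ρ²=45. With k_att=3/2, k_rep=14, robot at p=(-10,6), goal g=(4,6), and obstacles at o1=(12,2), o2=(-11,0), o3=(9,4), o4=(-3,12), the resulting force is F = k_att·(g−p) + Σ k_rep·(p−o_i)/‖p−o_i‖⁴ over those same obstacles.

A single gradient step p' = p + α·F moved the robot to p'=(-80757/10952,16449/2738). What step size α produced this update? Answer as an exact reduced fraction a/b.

α = 1/8

F_att = 3/2·(g−p) = 3/2·(14,0) = (21.0000,0.0000)
o1: d²=500 > ρ²=45 → inactive
o2: d²=37 ≤ ρ²=45; F_rep = 14·(1,6)/37² = (0.0102,0.0614)
o3: d²=365 > ρ²=45 → inactive
o4: d²=85 > ρ²=45 → inactive
F = F_att + ΣF_rep = (21.0102,0.0614)
Δp = p'−p = (2.6263,0.0077); α = Δx/Fx = (28763/10952) / (28763/1369) = 1/8
check: Δy/Fy = (21/2738) / (84/1369) = 1/8 ✓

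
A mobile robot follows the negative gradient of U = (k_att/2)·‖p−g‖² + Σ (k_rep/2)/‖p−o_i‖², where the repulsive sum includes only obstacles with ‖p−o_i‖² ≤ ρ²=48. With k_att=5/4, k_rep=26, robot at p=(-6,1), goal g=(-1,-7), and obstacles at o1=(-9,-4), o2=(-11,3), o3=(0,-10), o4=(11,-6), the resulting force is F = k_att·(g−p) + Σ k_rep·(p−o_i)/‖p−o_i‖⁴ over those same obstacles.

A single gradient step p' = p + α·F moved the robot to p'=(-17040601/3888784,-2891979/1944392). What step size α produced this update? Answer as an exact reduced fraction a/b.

α = 1/4

F_att = 5/4·(g−p) = 5/4·(5,-8) = (6.2500,-10.0000)
o1: d²=34 ≤ ρ²=48; F_rep = 26·(3,5)/34² = (0.0675,0.1125)
o2: d²=29 ≤ ρ²=48; F_rep = 26·(5,-2)/29² = (0.1546,-0.0618)
o3: d²=157 > ρ²=48 → inactive
o4: d²=338 > ρ²=48 → inactive
F = F_att + ΣF_rep = (6.4721,-9.9494)
Δp = p'−p = (1.6180,-2.4873); α = Δx/Fx = (6292103/3888784) / (6292103/972196) = 1/4
check: Δy/Fy = (-4836371/1944392) / (-4836371/486098) = 1/4 ✓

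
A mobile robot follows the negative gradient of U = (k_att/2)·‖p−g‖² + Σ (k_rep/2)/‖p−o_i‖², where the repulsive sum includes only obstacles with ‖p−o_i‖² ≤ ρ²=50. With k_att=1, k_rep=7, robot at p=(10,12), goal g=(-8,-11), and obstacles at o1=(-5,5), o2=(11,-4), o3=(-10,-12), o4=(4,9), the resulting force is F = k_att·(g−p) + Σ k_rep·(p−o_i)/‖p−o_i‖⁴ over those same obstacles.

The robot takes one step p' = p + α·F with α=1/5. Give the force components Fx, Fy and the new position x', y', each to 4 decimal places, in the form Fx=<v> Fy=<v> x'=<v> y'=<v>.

Fx=-17.9793 Fy=-22.9896 x'=6.4041 y'=7.4021

F_att = 1·(g−p) = 1·(-18,-23) = (-18.0000,-23.0000)
o1: d²=274 > ρ²=50 → inactive
o2: d²=257 > ρ²=50 → inactive
o3: d²=976 > ρ²=50 → inactive
o4: d²=45 ≤ ρ²=50; F_rep = 7·(6,3)/45² = (0.0207,0.0104)
F = F_att + ΣF_rep = (-17.9793,-22.9896)
p' = p + 1/5·F = (6.4041,7.4021)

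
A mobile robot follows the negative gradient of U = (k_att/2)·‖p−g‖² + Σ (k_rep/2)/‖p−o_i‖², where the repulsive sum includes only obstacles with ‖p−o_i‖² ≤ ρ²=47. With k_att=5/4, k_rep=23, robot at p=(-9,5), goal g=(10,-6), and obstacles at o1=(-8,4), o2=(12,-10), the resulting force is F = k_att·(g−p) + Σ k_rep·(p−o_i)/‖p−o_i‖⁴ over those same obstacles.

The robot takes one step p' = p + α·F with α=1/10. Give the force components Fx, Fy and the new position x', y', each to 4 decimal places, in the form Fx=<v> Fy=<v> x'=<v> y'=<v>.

F_att = 5/4·(g−p) = 5/4·(19,-11) = (23.7500,-13.7500)
o1: d²=2 ≤ ρ²=47; F_rep = 23·(-1,1)/2² = (-5.7500,5.7500)
o2: d²=666 > ρ²=47 → inactive
F = F_att + ΣF_rep = (18.0000,-8.0000)
p' = p + 1/10·F = (-7.2000,4.2000)

Fx=18.0000 Fy=-8.0000 x'=-7.2000 y'=4.2000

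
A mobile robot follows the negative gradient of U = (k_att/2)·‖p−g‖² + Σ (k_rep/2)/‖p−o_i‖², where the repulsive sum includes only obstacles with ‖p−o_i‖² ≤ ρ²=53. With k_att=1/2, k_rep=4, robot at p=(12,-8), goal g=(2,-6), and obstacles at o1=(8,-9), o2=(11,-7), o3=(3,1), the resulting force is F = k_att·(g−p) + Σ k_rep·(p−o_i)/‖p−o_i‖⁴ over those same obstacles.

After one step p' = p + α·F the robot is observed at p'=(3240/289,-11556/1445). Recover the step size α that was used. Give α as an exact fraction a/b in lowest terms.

α = 1/5

F_att = 1/2·(g−p) = 1/2·(-10,2) = (-5.0000,1.0000)
o1: d²=17 ≤ ρ²=53; F_rep = 4·(4,1)/17² = (0.0554,0.0138)
o2: d²=2 ≤ ρ²=53; F_rep = 4·(1,-1)/2² = (1.0000,-1.0000)
o3: d²=162 > ρ²=53 → inactive
F = F_att + ΣF_rep = (-3.9446,0.0138)
Δp = p'−p = (-0.7889,0.0028); α = Δx/Fx = (-228/289) / (-1140/289) = 1/5
check: Δy/Fy = (4/1445) / (4/289) = 1/5 ✓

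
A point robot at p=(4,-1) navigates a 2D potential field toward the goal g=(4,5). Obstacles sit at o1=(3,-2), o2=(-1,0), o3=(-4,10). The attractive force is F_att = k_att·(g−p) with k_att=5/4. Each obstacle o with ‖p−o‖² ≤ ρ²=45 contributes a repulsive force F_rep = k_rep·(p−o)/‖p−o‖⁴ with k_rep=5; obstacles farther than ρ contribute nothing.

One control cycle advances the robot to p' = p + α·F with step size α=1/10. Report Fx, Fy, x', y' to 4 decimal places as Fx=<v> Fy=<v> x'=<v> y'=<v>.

F_att = 5/4·(g−p) = 5/4·(0,6) = (0.0000,7.5000)
o1: d²=2 ≤ ρ²=45; F_rep = 5·(1,1)/2² = (1.2500,1.2500)
o2: d²=26 ≤ ρ²=45; F_rep = 5·(5,-1)/26² = (0.0370,-0.0074)
o3: d²=185 > ρ²=45 → inactive
F = F_att + ΣF_rep = (1.2870,8.7426)
p' = p + 1/10·F = (4.1287,-0.1257)

Fx=1.2870 Fy=8.7426 x'=4.1287 y'=-0.1257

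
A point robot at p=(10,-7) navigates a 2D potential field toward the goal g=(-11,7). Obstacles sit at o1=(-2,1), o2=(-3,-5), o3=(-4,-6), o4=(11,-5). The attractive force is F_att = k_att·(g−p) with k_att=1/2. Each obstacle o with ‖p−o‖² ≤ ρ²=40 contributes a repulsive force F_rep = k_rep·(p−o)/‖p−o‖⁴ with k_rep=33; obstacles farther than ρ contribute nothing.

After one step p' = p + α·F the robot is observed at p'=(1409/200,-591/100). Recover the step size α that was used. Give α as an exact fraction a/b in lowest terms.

F_att = 1/2·(g−p) = 1/2·(-21,14) = (-10.5000,7.0000)
o1: d²=208 > ρ²=40 → inactive
o2: d²=173 > ρ²=40 → inactive
o3: d²=197 > ρ²=40 → inactive
o4: d²=5 ≤ ρ²=40; F_rep = 33·(-1,-2)/5² = (-1.3200,-2.6400)
F = F_att + ΣF_rep = (-11.8200,4.3600)
Δp = p'−p = (-2.9550,1.0900); α = Δx/Fx = (-591/200) / (-591/50) = 1/4
check: Δy/Fy = (109/100) / (109/25) = 1/4 ✓

α = 1/4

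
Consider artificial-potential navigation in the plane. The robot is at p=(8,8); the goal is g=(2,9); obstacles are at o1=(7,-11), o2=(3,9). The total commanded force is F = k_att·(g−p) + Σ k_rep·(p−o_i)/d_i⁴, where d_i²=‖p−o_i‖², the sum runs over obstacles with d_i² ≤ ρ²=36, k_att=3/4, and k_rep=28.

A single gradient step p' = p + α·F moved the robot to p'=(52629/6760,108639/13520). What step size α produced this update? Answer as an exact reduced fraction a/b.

F_att = 3/4·(g−p) = 3/4·(-6,1) = (-4.5000,0.7500)
o1: d²=362 > ρ²=36 → inactive
o2: d²=26 ≤ ρ²=36; F_rep = 28·(5,-1)/26² = (0.2071,-0.0414)
F = F_att + ΣF_rep = (-4.2929,0.7086)
Δp = p'−p = (-0.2146,0.0354); α = Δx/Fx = (-1451/6760) / (-1451/338) = 1/20
check: Δy/Fy = (479/13520) / (479/676) = 1/20 ✓

α = 1/20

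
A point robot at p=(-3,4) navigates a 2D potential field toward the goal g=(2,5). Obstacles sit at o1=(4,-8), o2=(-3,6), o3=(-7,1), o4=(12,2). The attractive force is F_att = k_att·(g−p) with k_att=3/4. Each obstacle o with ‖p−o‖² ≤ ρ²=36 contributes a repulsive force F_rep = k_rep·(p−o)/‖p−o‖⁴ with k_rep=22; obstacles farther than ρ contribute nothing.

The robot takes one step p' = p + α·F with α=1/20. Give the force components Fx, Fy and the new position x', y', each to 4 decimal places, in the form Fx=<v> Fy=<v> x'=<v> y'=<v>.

Fx=3.8908 Fy=-1.8944 x'=-2.8055 y'=3.9053

F_att = 3/4·(g−p) = 3/4·(5,1) = (3.7500,0.7500)
o1: d²=193 > ρ²=36 → inactive
o2: d²=4 ≤ ρ²=36; F_rep = 22·(0,-2)/4² = (0.0000,-2.7500)
o3: d²=25 ≤ ρ²=36; F_rep = 22·(4,3)/25² = (0.1408,0.1056)
o4: d²=229 > ρ²=36 → inactive
F = F_att + ΣF_rep = (3.8908,-1.8944)
p' = p + 1/20·F = (-2.8055,3.9053)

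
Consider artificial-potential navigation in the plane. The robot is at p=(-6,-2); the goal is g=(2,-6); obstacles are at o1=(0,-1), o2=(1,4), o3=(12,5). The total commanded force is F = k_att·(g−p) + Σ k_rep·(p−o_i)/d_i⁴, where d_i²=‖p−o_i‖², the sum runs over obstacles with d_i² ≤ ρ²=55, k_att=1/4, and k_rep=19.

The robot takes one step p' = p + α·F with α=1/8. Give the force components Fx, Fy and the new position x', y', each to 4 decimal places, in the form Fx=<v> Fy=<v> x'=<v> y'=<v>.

Fx=1.9167 Fy=-1.0139 x'=-5.7604 y'=-2.1267

F_att = 1/4·(g−p) = 1/4·(8,-4) = (2.0000,-1.0000)
o1: d²=37 ≤ ρ²=55; F_rep = 19·(-6,-1)/37² = (-0.0833,-0.0139)
o2: d²=85 > ρ²=55 → inactive
o3: d²=373 > ρ²=55 → inactive
F = F_att + ΣF_rep = (1.9167,-1.0139)
p' = p + 1/8·F = (-5.7604,-2.1267)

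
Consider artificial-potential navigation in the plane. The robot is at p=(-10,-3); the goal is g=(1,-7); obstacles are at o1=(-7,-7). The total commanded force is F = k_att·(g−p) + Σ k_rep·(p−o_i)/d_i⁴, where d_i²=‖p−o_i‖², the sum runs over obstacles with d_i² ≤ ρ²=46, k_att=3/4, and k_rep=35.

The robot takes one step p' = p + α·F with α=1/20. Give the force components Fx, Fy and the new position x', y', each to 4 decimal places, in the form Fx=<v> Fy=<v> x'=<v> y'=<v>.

Fx=8.0820 Fy=-2.7760 x'=-9.5959 y'=-3.1388

F_att = 3/4·(g−p) = 3/4·(11,-4) = (8.2500,-3.0000)
o1: d²=25 ≤ ρ²=46; F_rep = 35·(-3,4)/25² = (-0.1680,0.2240)
F = F_att + ΣF_rep = (8.0820,-2.7760)
p' = p + 1/20·F = (-9.5959,-3.1388)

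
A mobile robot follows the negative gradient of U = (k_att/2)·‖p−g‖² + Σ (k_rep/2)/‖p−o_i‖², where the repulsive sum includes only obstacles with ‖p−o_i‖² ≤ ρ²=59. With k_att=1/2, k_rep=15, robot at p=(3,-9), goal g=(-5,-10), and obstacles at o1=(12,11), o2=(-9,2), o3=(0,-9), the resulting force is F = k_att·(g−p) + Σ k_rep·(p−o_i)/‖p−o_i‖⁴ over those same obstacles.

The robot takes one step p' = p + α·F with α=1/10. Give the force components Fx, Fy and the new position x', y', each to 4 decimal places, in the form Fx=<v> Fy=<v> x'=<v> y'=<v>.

F_att = 1/2·(g−p) = 1/2·(-8,-1) = (-4.0000,-0.5000)
o1: d²=481 > ρ²=59 → inactive
o2: d²=265 > ρ²=59 → inactive
o3: d²=9 ≤ ρ²=59; F_rep = 15·(3,0)/9² = (0.5556,0.0000)
F = F_att + ΣF_rep = (-3.4444,-0.5000)
p' = p + 1/10·F = (2.6556,-9.0500)

Fx=-3.4444 Fy=-0.5000 x'=2.6556 y'=-9.0500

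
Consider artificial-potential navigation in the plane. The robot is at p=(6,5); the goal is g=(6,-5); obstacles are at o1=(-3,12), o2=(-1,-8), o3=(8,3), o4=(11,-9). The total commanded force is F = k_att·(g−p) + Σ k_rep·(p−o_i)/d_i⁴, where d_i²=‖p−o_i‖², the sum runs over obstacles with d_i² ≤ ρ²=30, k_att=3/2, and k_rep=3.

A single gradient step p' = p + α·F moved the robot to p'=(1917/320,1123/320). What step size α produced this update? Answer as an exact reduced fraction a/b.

α = 1/10

F_att = 3/2·(g−p) = 3/2·(0,-10) = (0.0000,-15.0000)
o1: d²=130 > ρ²=30 → inactive
o2: d²=218 > ρ²=30 → inactive
o3: d²=8 ≤ ρ²=30; F_rep = 3·(-2,2)/8² = (-0.0938,0.0938)
o4: d²=221 > ρ²=30 → inactive
F = F_att + ΣF_rep = (-0.0938,-14.9062)
Δp = p'−p = (-0.0094,-1.4906); α = Δx/Fx = (-3/320) / (-3/32) = 1/10
check: Δy/Fy = (-477/320) / (-477/32) = 1/10 ✓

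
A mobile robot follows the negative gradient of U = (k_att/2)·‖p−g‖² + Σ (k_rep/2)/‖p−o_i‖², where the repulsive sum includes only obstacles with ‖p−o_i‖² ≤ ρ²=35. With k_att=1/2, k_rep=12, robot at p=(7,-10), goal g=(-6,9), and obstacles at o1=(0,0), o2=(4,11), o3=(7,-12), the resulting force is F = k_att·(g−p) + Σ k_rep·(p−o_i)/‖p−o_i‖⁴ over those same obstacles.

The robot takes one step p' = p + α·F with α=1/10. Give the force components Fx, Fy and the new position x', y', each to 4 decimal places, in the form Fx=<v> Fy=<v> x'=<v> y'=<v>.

Fx=-6.5000 Fy=11.0000 x'=6.3500 y'=-8.9000

F_att = 1/2·(g−p) = 1/2·(-13,19) = (-6.5000,9.5000)
o1: d²=149 > ρ²=35 → inactive
o2: d²=450 > ρ²=35 → inactive
o3: d²=4 ≤ ρ²=35; F_rep = 12·(0,2)/4² = (0.0000,1.5000)
F = F_att + ΣF_rep = (-6.5000,11.0000)
p' = p + 1/10·F = (6.3500,-8.9000)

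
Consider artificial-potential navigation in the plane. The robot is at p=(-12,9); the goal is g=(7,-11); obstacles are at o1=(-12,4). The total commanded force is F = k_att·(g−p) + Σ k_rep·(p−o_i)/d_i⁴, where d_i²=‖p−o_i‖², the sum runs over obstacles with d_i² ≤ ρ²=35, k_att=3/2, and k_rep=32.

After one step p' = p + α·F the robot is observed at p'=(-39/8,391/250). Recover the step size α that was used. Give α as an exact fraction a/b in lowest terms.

α = 1/4

F_att = 3/2·(g−p) = 3/2·(19,-20) = (28.5000,-30.0000)
o1: d²=25 ≤ ρ²=35; F_rep = 32·(0,5)/25² = (0.0000,0.2560)
F = F_att + ΣF_rep = (28.5000,-29.7440)
Δp = p'−p = (7.1250,-7.4360); α = Δx/Fx = (57/8) / (57/2) = 1/4
check: Δy/Fy = (-1859/250) / (-3718/125) = 1/4 ✓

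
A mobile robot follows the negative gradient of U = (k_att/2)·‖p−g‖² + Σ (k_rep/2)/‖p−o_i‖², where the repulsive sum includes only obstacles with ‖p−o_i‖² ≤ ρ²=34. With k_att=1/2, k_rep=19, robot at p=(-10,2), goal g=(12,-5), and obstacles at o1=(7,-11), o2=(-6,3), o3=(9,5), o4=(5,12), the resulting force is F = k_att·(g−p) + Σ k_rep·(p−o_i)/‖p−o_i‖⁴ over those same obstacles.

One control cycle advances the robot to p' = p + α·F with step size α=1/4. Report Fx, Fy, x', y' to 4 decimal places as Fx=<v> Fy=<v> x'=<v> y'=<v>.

F_att = 1/2·(g−p) = 1/2·(22,-7) = (11.0000,-3.5000)
o1: d²=458 > ρ²=34 → inactive
o2: d²=17 ≤ ρ²=34; F_rep = 19·(-4,-1)/17² = (-0.2630,-0.0657)
o3: d²=370 > ρ²=34 → inactive
o4: d²=325 > ρ²=34 → inactive
F = F_att + ΣF_rep = (10.7370,-3.5657)
p' = p + 1/4·F = (-7.3157,1.1086)

Fx=10.7370 Fy=-3.5657 x'=-7.3157 y'=1.1086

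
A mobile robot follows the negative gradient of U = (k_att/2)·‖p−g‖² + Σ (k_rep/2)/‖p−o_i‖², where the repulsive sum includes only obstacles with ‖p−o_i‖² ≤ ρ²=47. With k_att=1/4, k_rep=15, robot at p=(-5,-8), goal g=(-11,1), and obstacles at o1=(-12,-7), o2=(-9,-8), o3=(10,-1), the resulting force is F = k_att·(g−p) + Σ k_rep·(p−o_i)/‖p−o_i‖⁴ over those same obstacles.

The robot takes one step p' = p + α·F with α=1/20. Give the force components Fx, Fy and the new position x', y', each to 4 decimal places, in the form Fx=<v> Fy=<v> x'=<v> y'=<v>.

Fx=-1.2656 Fy=2.2500 x'=-5.0633 y'=-7.8875

F_att = 1/4·(g−p) = 1/4·(-6,9) = (-1.5000,2.2500)
o1: d²=50 > ρ²=47 → inactive
o2: d²=16 ≤ ρ²=47; F_rep = 15·(4,0)/16² = (0.2344,0.0000)
o3: d²=274 > ρ²=47 → inactive
F = F_att + ΣF_rep = (-1.2656,2.2500)
p' = p + 1/20·F = (-5.0633,-7.8875)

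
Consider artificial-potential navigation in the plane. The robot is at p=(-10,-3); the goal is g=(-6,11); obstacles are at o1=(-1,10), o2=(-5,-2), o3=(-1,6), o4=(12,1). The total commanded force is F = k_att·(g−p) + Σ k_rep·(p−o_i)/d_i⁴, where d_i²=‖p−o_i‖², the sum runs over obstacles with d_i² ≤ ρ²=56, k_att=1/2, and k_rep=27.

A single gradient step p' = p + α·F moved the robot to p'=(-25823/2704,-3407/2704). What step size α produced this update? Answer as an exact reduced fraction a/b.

α = 1/4

F_att = 1/2·(g−p) = 1/2·(4,14) = (2.0000,7.0000)
o1: d²=250 > ρ²=56 → inactive
o2: d²=26 ≤ ρ²=56; F_rep = 27·(-5,-1)/26² = (-0.1997,-0.0399)
o3: d²=162 > ρ²=56 → inactive
o4: d²=500 > ρ²=56 → inactive
F = F_att + ΣF_rep = (1.8003,6.9601)
Δp = p'−p = (0.4501,1.7400); α = Δx/Fx = (1217/2704) / (1217/676) = 1/4
check: Δy/Fy = (4705/2704) / (4705/676) = 1/4 ✓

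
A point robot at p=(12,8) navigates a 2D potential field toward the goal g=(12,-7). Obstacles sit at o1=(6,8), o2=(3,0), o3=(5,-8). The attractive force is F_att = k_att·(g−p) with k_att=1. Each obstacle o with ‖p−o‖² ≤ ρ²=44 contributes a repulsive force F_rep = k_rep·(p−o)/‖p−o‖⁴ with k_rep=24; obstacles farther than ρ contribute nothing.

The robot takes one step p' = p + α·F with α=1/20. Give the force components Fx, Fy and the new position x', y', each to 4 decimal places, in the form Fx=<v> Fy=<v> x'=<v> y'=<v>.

F_att = 1·(g−p) = 1·(0,-15) = (0.0000,-15.0000)
o1: d²=36 ≤ ρ²=44; F_rep = 24·(6,0)/36² = (0.1111,0.0000)
o2: d²=145 > ρ²=44 → inactive
o3: d²=305 > ρ²=44 → inactive
F = F_att + ΣF_rep = (0.1111,-15.0000)
p' = p + 1/20·F = (12.0056,7.2500)

Fx=0.1111 Fy=-15.0000 x'=12.0056 y'=7.2500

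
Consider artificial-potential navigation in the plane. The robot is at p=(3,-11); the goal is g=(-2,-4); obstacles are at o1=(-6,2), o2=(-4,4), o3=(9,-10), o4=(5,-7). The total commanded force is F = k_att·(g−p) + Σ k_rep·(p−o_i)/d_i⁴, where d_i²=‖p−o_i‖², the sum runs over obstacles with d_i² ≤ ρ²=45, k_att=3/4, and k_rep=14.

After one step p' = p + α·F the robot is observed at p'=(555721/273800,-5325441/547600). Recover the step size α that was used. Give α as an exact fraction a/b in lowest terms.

F_att = 3/4·(g−p) = 3/4·(-5,7) = (-3.7500,5.2500)
o1: d²=250 > ρ²=45 → inactive
o2: d²=274 > ρ²=45 → inactive
o3: d²=37 ≤ ρ²=45; F_rep = 14·(-6,-1)/37² = (-0.0614,-0.0102)
o4: d²=20 ≤ ρ²=45; F_rep = 14·(-2,-4)/20² = (-0.0700,-0.1400)
F = F_att + ΣF_rep = (-3.8814,5.0998)
Δp = p'−p = (-0.9703,1.2749); α = Δx/Fx = (-265679/273800) / (-265679/68450) = 1/4
check: Δy/Fy = (698159/547600) / (698159/136900) = 1/4 ✓

α = 1/4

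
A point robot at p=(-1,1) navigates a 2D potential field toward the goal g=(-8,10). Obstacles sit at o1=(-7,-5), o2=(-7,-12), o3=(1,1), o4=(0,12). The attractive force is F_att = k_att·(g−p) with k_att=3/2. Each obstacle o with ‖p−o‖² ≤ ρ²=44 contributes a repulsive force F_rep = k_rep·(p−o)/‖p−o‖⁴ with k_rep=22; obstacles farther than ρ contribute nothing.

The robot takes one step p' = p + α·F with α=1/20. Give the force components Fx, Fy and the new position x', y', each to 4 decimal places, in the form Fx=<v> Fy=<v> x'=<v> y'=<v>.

Fx=-13.2500 Fy=13.5000 x'=-1.6625 y'=1.6750

F_att = 3/2·(g−p) = 3/2·(-7,9) = (-10.5000,13.5000)
o1: d²=72 > ρ²=44 → inactive
o2: d²=205 > ρ²=44 → inactive
o3: d²=4 ≤ ρ²=44; F_rep = 22·(-2,0)/4² = (-2.7500,0.0000)
o4: d²=122 > ρ²=44 → inactive
F = F_att + ΣF_rep = (-13.2500,13.5000)
p' = p + 1/20·F = (-1.6625,1.6750)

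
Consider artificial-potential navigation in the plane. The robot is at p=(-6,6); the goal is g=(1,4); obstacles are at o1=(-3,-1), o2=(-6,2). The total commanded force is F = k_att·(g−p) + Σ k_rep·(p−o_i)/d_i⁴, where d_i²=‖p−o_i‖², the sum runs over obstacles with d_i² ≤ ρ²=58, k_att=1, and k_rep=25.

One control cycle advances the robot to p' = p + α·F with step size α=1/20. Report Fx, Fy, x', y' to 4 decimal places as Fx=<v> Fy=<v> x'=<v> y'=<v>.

Fx=6.9777 Fy=-1.5574 x'=-5.6511 y'=5.9221

F_att = 1·(g−p) = 1·(7,-2) = (7.0000,-2.0000)
o1: d²=58 ≤ ρ²=58; F_rep = 25·(-3,7)/58² = (-0.0223,0.0520)
o2: d²=16 ≤ ρ²=58; F_rep = 25·(0,4)/16² = (0.0000,0.3906)
F = F_att + ΣF_rep = (6.9777,-1.5574)
p' = p + 1/20·F = (-5.6511,5.9221)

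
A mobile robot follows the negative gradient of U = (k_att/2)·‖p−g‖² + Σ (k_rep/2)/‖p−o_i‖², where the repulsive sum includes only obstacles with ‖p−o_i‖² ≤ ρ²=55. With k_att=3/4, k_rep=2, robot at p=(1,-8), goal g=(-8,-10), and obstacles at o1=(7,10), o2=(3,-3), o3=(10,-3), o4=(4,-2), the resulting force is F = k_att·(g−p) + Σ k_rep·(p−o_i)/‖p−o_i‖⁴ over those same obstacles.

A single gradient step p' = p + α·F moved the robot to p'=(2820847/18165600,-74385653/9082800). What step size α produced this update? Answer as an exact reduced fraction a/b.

α = 1/8

F_att = 3/4·(g−p) = 3/4·(-9,-2) = (-6.7500,-1.5000)
o1: d²=360 > ρ²=55 → inactive
o2: d²=29 ≤ ρ²=55; F_rep = 2·(-2,-5)/29² = (-0.0048,-0.0119)
o3: d²=106 > ρ²=55 → inactive
o4: d²=45 ≤ ρ²=55; F_rep = 2·(-3,-6)/45² = (-0.0030,-0.0059)
F = F_att + ΣF_rep = (-6.7577,-1.5178)
Δp = p'−p = (-0.8447,-0.1897); α = Δx/Fx = (-15344753/18165600) / (-15344753/2270700) = 1/8
check: Δy/Fy = (-1723253/9082800) / (-1723253/1135350) = 1/8 ✓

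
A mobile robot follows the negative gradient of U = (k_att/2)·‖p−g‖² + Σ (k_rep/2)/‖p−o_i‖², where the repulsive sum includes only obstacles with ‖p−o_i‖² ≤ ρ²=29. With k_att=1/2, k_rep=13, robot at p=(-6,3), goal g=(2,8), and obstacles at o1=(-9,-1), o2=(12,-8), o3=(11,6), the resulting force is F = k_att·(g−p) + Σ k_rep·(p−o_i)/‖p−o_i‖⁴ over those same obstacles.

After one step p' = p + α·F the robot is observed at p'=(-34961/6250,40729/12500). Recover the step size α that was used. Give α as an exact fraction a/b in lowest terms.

F_att = 1/2·(g−p) = 1/2·(8,5) = (4.0000,2.5000)
o1: d²=25 ≤ ρ²=29; F_rep = 13·(3,4)/25² = (0.0624,0.0832)
o2: d²=445 > ρ²=29 → inactive
o3: d²=298 > ρ²=29 → inactive
F = F_att + ΣF_rep = (4.0624,2.5832)
Δp = p'−p = (0.4062,0.2583); α = Δx/Fx = (2539/6250) / (2539/625) = 1/10
check: Δy/Fy = (3229/12500) / (3229/1250) = 1/10 ✓

α = 1/10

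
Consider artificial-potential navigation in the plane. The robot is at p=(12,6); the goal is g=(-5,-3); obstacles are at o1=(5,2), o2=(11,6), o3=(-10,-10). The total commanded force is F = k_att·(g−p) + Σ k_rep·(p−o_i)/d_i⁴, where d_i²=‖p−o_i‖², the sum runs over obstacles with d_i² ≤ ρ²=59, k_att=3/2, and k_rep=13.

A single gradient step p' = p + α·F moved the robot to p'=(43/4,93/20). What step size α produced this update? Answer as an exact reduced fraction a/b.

α = 1/10

F_att = 3/2·(g−p) = 3/2·(-17,-9) = (-25.5000,-13.5000)
o1: d²=65 > ρ²=59 → inactive
o2: d²=1 ≤ ρ²=59; F_rep = 13·(1,0)/1² = (13.0000,0.0000)
o3: d²=740 > ρ²=59 → inactive
F = F_att + ΣF_rep = (-12.5000,-13.5000)
Δp = p'−p = (-1.2500,-1.3500); α = Δx/Fx = (-5/4) / (-25/2) = 1/10
check: Δy/Fy = (-27/20) / (-27/2) = 1/10 ✓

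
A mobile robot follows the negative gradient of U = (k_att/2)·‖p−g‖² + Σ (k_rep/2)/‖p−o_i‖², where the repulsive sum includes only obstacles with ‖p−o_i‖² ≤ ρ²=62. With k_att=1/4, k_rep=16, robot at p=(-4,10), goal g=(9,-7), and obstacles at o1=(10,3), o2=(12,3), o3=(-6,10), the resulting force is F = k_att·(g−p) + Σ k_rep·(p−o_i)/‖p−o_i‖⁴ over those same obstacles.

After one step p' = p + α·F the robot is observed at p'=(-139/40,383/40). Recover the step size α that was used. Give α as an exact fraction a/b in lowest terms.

F_att = 1/4·(g−p) = 1/4·(13,-17) = (3.2500,-4.2500)
o1: d²=245 > ρ²=62 → inactive
o2: d²=305 > ρ²=62 → inactive
o3: d²=4 ≤ ρ²=62; F_rep = 16·(2,0)/4² = (2.0000,0.0000)
F = F_att + ΣF_rep = (5.2500,-4.2500)
Δp = p'−p = (0.5250,-0.4250); α = Δx/Fx = (21/40) / (21/4) = 1/10
check: Δy/Fy = (-17/40) / (-17/4) = 1/10 ✓

α = 1/10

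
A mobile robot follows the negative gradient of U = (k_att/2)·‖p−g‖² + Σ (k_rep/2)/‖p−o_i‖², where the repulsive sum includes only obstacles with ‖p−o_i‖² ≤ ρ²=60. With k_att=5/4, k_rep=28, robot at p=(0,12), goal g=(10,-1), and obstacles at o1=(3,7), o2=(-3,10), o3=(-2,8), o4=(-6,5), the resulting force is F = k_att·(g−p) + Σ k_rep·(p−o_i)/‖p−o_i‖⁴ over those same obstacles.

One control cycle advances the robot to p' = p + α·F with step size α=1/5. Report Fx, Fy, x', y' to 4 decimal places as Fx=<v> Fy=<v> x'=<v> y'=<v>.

Fx=13.0644 Fy=-15.5175 x'=2.6129 y'=8.8965

F_att = 5/4·(g−p) = 5/4·(10,-13) = (12.5000,-16.2500)
o1: d²=34 ≤ ρ²=60; F_rep = 28·(-3,5)/34² = (-0.0727,0.1211)
o2: d²=13 ≤ ρ²=60; F_rep = 28·(3,2)/13² = (0.4970,0.3314)
o3: d²=20 ≤ ρ²=60; F_rep = 28·(2,4)/20² = (0.1400,0.2800)
o4: d²=85 > ρ²=60 → inactive
F = F_att + ΣF_rep = (13.0644,-15.5175)
p' = p + 1/5·F = (2.6129,8.8965)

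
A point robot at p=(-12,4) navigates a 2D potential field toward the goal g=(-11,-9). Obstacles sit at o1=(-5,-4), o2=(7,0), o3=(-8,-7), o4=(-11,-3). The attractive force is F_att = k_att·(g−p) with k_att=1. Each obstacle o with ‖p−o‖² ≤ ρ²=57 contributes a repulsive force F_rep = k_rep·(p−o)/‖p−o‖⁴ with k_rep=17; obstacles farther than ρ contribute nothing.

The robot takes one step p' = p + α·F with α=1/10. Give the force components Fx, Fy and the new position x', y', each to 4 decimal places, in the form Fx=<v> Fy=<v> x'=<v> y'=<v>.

Fx=0.9932 Fy=-12.9524 x'=-11.9007 y'=2.7048

F_att = 1·(g−p) = 1·(1,-13) = (1.0000,-13.0000)
o1: d²=113 > ρ²=57 → inactive
o2: d²=377 > ρ²=57 → inactive
o3: d²=137 > ρ²=57 → inactive
o4: d²=50 ≤ ρ²=57; F_rep = 17·(-1,7)/50² = (-0.0068,0.0476)
F = F_att + ΣF_rep = (0.9932,-12.9524)
p' = p + 1/10·F = (-11.9007,2.7048)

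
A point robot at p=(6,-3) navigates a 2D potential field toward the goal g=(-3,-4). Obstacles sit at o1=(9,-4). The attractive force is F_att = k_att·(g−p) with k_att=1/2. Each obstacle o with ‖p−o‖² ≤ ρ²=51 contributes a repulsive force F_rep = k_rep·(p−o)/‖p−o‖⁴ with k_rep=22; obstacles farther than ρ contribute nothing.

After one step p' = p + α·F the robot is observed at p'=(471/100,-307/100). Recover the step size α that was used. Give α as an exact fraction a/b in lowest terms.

α = 1/4

F_att = 1/2·(g−p) = 1/2·(-9,-1) = (-4.5000,-0.5000)
o1: d²=10 ≤ ρ²=51; F_rep = 22·(-3,1)/10² = (-0.6600,0.2200)
F = F_att + ΣF_rep = (-5.1600,-0.2800)
Δp = p'−p = (-1.2900,-0.0700); α = Δx/Fx = (-129/100) / (-129/25) = 1/4
check: Δy/Fy = (-7/100) / (-7/25) = 1/4 ✓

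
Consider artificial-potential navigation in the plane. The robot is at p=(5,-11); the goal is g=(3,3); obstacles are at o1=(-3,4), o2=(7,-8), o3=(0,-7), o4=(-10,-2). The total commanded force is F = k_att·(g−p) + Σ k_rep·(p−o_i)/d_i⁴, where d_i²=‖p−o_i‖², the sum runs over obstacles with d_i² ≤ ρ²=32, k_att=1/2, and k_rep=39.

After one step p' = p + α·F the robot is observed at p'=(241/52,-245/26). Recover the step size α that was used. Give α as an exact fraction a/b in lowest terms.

α = 1/4

F_att = 1/2·(g−p) = 1/2·(-2,14) = (-1.0000,7.0000)
o1: d²=289 > ρ²=32 → inactive
o2: d²=13 ≤ ρ²=32; F_rep = 39·(-2,-3)/13² = (-0.4615,-0.6923)
o3: d²=41 > ρ²=32 → inactive
o4: d²=306 > ρ²=32 → inactive
F = F_att + ΣF_rep = (-1.4615,6.3077)
Δp = p'−p = (-0.3654,1.5769); α = Δx/Fx = (-19/52) / (-19/13) = 1/4
check: Δy/Fy = (41/26) / (82/13) = 1/4 ✓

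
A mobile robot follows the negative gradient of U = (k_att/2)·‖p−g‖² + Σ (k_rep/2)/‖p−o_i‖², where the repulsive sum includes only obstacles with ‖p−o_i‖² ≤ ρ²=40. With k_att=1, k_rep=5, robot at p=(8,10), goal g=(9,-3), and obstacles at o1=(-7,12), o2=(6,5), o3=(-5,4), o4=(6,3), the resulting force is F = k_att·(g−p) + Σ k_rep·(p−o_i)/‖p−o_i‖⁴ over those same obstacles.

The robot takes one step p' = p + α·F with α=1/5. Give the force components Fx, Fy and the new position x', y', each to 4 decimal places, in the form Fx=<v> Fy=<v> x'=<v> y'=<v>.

F_att = 1·(g−p) = 1·(1,-13) = (1.0000,-13.0000)
o1: d²=229 > ρ²=40 → inactive
o2: d²=29 ≤ ρ²=40; F_rep = 5·(2,5)/29² = (0.0119,0.0297)
o3: d²=205 > ρ²=40 → inactive
o4: d²=53 > ρ²=40 → inactive
F = F_att + ΣF_rep = (1.0119,-12.9703)
p' = p + 1/5·F = (8.2024,7.4059)

Fx=1.0119 Fy=-12.9703 x'=8.2024 y'=7.4059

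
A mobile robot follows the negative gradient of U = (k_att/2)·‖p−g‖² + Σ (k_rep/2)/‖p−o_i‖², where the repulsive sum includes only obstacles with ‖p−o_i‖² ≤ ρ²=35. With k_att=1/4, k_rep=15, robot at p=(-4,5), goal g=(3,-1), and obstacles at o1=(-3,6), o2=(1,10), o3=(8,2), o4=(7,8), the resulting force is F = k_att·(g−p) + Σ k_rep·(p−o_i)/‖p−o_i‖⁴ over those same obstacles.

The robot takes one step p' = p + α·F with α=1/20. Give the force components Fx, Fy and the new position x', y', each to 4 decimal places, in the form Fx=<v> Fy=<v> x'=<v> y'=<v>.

F_att = 1/4·(g−p) = 1/4·(7,-6) = (1.7500,-1.5000)
o1: d²=2 ≤ ρ²=35; F_rep = 15·(-1,-1)/2² = (-3.7500,-3.7500)
o2: d²=50 > ρ²=35 → inactive
o3: d²=153 > ρ²=35 → inactive
o4: d²=130 > ρ²=35 → inactive
F = F_att + ΣF_rep = (-2.0000,-5.2500)
p' = p + 1/20·F = (-4.1000,4.7375)

Fx=-2.0000 Fy=-5.2500 x'=-4.1000 y'=4.7375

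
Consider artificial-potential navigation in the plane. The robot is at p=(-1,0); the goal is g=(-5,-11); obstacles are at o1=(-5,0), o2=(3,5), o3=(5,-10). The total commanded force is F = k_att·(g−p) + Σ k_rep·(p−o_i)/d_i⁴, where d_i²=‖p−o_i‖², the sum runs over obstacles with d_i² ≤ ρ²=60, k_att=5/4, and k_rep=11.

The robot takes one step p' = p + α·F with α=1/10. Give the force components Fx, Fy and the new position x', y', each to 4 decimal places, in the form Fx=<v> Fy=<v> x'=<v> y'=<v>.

F_att = 5/4·(g−p) = 5/4·(-4,-11) = (-5.0000,-13.7500)
o1: d²=16 ≤ ρ²=60; F_rep = 11·(4,0)/16² = (0.1719,0.0000)
o2: d²=41 ≤ ρ²=60; F_rep = 11·(-4,-5)/41² = (-0.0262,-0.0327)
o3: d²=136 > ρ²=60 → inactive
F = F_att + ΣF_rep = (-4.8543,-13.7827)
p' = p + 1/10·F = (-1.4854,-1.3783)

Fx=-4.8543 Fy=-13.7827 x'=-1.4854 y'=-1.3783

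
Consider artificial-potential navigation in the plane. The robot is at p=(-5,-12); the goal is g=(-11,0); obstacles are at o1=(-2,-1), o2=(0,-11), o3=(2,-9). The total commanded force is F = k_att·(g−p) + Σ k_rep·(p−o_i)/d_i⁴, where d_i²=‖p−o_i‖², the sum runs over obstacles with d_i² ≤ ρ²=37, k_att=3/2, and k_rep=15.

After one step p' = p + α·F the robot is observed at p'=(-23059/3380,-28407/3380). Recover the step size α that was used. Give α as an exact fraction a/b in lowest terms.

F_att = 3/2·(g−p) = 3/2·(-6,12) = (-9.0000,18.0000)
o1: d²=130 > ρ²=37 → inactive
o2: d²=26 ≤ ρ²=37; F_rep = 15·(-5,-1)/26² = (-0.1109,-0.0222)
o3: d²=58 > ρ²=37 → inactive
F = F_att + ΣF_rep = (-9.1109,17.9778)
Δp = p'−p = (-1.8222,3.5956); α = Δx/Fx = (-6159/3380) / (-6159/676) = 1/5
check: Δy/Fy = (12153/3380) / (12153/676) = 1/5 ✓

α = 1/5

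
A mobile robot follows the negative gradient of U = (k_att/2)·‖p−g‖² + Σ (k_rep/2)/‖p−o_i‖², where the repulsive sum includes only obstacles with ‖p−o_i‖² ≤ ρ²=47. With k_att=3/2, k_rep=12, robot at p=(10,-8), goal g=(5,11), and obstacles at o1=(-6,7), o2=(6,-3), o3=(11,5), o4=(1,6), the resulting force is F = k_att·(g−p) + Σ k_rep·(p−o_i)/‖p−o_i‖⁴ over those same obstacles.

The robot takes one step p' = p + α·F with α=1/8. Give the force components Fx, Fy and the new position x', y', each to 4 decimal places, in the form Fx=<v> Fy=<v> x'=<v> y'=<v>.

F_att = 3/2·(g−p) = 3/2·(-5,19) = (-7.5000,28.5000)
o1: d²=481 > ρ²=47 → inactive
o2: d²=41 ≤ ρ²=47; F_rep = 12·(4,-5)/41² = (0.0286,-0.0357)
o3: d²=170 > ρ²=47 → inactive
o4: d²=277 > ρ²=47 → inactive
F = F_att + ΣF_rep = (-7.4714,28.4643)
p' = p + 1/8·F = (9.0661,-4.4420)

Fx=-7.4714 Fy=28.4643 x'=9.0661 y'=-4.4420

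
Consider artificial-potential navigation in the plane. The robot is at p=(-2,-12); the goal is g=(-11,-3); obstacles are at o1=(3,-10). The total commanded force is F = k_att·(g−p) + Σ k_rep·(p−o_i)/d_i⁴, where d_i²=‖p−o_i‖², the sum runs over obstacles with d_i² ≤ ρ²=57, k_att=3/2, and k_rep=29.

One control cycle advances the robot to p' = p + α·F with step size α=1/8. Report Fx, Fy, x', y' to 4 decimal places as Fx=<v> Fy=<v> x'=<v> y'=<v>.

Fx=-13.6724 Fy=13.4310 x'=-3.7091 y'=-10.3211

F_att = 3/2·(g−p) = 3/2·(-9,9) = (-13.5000,13.5000)
o1: d²=29 ≤ ρ²=57; F_rep = 29·(-5,-2)/29² = (-0.1724,-0.0690)
F = F_att + ΣF_rep = (-13.6724,13.4310)
p' = p + 1/8·F = (-3.7091,-10.3211)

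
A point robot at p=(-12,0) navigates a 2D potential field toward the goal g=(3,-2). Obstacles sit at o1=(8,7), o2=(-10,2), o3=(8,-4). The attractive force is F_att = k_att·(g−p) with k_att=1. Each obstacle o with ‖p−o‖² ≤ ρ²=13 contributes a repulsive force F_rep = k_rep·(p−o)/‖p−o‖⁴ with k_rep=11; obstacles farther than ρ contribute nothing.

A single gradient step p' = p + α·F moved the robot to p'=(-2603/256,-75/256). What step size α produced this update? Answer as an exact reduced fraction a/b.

α = 1/8

F_att = 1·(g−p) = 1·(15,-2) = (15.0000,-2.0000)
o1: d²=449 > ρ²=13 → inactive
o2: d²=8 ≤ ρ²=13; F_rep = 11·(-2,-2)/8² = (-0.3438,-0.3438)
o3: d²=416 > ρ²=13 → inactive
F = F_att + ΣF_rep = (14.6562,-2.3438)
Δp = p'−p = (1.8320,-0.2930); α = Δx/Fx = (469/256) / (469/32) = 1/8
check: Δy/Fy = (-75/256) / (-75/32) = 1/8 ✓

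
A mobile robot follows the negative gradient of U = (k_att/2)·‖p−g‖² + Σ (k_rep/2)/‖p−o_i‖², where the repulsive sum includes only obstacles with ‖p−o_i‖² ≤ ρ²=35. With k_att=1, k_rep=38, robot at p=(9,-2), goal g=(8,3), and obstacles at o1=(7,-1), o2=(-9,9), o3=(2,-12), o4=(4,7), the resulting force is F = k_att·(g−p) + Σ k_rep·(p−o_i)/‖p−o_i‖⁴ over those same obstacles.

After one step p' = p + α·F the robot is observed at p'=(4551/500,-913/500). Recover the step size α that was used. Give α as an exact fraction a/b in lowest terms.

F_att = 1·(g−p) = 1·(-1,5) = (-1.0000,5.0000)
o1: d²=5 ≤ ρ²=35; F_rep = 38·(2,-1)/5² = (3.0400,-1.5200)
o2: d²=445 > ρ²=35 → inactive
o3: d²=149 > ρ²=35 → inactive
o4: d²=106 > ρ²=35 → inactive
F = F_att + ΣF_rep = (2.0400,3.4800)
Δp = p'−p = (0.1020,0.1740); α = Δx/Fx = (51/500) / (51/25) = 1/20
check: Δy/Fy = (87/500) / (87/25) = 1/20 ✓

α = 1/20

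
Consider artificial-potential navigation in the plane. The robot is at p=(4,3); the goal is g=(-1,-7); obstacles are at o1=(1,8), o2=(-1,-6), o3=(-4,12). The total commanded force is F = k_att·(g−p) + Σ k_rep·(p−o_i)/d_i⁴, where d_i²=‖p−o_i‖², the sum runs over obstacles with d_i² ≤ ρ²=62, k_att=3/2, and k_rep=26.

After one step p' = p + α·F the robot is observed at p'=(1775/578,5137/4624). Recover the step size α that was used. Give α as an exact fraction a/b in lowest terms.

F_att = 3/2·(g−p) = 3/2·(-5,-10) = (-7.5000,-15.0000)
o1: d²=34 ≤ ρ²=62; F_rep = 26·(3,-5)/34² = (0.0675,-0.1125)
o2: d²=106 > ρ²=62 → inactive
o3: d²=145 > ρ²=62 → inactive
F = F_att + ΣF_rep = (-7.4325,-15.1125)
Δp = p'−p = (-0.9291,-1.8891); α = Δx/Fx = (-537/578) / (-2148/289) = 1/8
check: Δy/Fy = (-8735/4624) / (-8735/578) = 1/8 ✓

α = 1/8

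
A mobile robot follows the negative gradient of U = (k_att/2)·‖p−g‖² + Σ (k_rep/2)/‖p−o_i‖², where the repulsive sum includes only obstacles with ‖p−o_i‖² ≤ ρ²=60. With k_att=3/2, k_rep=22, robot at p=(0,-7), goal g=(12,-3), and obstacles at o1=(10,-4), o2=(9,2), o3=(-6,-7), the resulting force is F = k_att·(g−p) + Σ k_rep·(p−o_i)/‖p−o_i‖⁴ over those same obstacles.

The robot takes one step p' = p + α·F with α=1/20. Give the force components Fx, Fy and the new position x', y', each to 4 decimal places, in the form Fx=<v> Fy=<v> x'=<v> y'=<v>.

Fx=18.1019 Fy=6.0000 x'=0.9051 y'=-6.7000

F_att = 3/2·(g−p) = 3/2·(12,4) = (18.0000,6.0000)
o1: d²=109 > ρ²=60 → inactive
o2: d²=162 > ρ²=60 → inactive
o3: d²=36 ≤ ρ²=60; F_rep = 22·(6,0)/36² = (0.1019,0.0000)
F = F_att + ΣF_rep = (18.1019,6.0000)
p' = p + 1/20·F = (0.9051,-6.7000)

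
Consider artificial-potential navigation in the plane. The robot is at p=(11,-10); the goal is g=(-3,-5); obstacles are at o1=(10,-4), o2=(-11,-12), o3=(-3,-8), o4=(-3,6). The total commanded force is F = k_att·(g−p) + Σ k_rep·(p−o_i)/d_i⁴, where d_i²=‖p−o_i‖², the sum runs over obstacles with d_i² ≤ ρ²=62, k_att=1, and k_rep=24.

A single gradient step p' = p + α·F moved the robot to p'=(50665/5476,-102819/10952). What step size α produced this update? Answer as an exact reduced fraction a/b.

α = 1/8

F_att = 1·(g−p) = 1·(-14,5) = (-14.0000,5.0000)
o1: d²=37 ≤ ρ²=62; F_rep = 24·(1,-6)/37² = (0.0175,-0.1052)
o2: d²=488 > ρ²=62 → inactive
o3: d²=200 > ρ²=62 → inactive
o4: d²=452 > ρ²=62 → inactive
F = F_att + ΣF_rep = (-13.9825,4.8948)
Δp = p'−p = (-1.7478,0.6119); α = Δx/Fx = (-9571/5476) / (-19142/1369) = 1/8
check: Δy/Fy = (6701/10952) / (6701/1369) = 1/8 ✓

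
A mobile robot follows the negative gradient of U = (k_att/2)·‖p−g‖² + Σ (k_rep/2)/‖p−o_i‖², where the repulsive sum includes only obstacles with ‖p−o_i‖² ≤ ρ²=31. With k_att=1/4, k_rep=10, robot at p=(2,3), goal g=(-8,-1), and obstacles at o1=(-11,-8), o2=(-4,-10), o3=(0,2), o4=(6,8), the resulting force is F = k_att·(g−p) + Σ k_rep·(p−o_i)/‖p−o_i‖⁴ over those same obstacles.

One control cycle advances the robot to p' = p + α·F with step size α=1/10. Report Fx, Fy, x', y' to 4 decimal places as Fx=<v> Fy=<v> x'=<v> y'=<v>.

Fx=-1.7000 Fy=-0.6000 x'=1.8300 y'=2.9400

F_att = 1/4·(g−p) = 1/4·(-10,-4) = (-2.5000,-1.0000)
o1: d²=290 > ρ²=31 → inactive
o2: d²=205 > ρ²=31 → inactive
o3: d²=5 ≤ ρ²=31; F_rep = 10·(2,1)/5² = (0.8000,0.4000)
o4: d²=41 > ρ²=31 → inactive
F = F_att + ΣF_rep = (-1.7000,-0.6000)
p' = p + 1/10·F = (1.8300,2.9400)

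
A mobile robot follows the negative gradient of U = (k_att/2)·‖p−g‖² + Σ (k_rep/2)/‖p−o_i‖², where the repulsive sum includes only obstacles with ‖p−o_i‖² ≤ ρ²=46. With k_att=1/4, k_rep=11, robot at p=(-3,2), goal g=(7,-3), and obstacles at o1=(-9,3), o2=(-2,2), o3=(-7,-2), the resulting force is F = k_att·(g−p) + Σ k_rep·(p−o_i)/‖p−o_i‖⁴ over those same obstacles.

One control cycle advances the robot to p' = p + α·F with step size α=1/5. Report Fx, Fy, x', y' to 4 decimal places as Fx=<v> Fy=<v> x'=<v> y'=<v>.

F_att = 1/4·(g−p) = 1/4·(10,-5) = (2.5000,-1.2500)
o1: d²=37 ≤ ρ²=46; F_rep = 11·(6,-1)/37² = (0.0482,-0.0080)
o2: d²=1 ≤ ρ²=46; F_rep = 11·(-1,0)/1² = (-11.0000,0.0000)
o3: d²=32 ≤ ρ²=46; F_rep = 11·(4,4)/32² = (0.0430,0.0430)
F = F_att + ΣF_rep = (-8.4088,-1.2151)
p' = p + 1/5·F = (-4.6818,1.7570)

Fx=-8.4088 Fy=-1.2151 x'=-4.6818 y'=1.7570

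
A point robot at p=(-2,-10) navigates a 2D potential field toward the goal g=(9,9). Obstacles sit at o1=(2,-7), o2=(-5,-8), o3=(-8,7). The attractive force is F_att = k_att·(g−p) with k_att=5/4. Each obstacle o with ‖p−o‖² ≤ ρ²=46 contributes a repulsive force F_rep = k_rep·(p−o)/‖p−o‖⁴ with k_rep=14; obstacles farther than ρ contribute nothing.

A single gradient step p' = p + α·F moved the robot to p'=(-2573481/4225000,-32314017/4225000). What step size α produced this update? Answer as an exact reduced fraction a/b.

α = 1/10

F_att = 5/4·(g−p) = 5/4·(11,19) = (13.7500,23.7500)
o1: d²=25 ≤ ρ²=46; F_rep = 14·(-4,-3)/25² = (-0.0896,-0.0672)
o2: d²=13 ≤ ρ²=46; F_rep = 14·(3,-2)/13² = (0.2485,-0.1657)
o3: d²=325 > ρ²=46 → inactive
F = F_att + ΣF_rep = (13.9089,23.5171)
Δp = p'−p = (1.3909,2.3517); α = Δx/Fx = (5876519/4225000) / (5876519/422500) = 1/10
check: Δy/Fy = (9935983/4225000) / (9935983/422500) = 1/10 ✓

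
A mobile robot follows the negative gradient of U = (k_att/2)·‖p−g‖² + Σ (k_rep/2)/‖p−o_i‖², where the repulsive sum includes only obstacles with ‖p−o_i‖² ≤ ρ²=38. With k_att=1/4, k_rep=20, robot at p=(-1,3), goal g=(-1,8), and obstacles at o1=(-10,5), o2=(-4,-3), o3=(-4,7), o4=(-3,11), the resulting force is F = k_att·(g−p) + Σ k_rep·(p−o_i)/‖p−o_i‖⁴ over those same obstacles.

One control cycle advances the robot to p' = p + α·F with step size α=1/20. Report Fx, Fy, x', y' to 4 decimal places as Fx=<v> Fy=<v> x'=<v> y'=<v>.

Fx=0.0960 Fy=1.1220 x'=-0.9952 y'=3.0561

F_att = 1/4·(g−p) = 1/4·(0,5) = (0.0000,1.2500)
o1: d²=85 > ρ²=38 → inactive
o2: d²=45 > ρ²=38 → inactive
o3: d²=25 ≤ ρ²=38; F_rep = 20·(3,-4)/25² = (0.0960,-0.1280)
o4: d²=68 > ρ²=38 → inactive
F = F_att + ΣF_rep = (0.0960,1.1220)
p' = p + 1/20·F = (-0.9952,3.0561)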